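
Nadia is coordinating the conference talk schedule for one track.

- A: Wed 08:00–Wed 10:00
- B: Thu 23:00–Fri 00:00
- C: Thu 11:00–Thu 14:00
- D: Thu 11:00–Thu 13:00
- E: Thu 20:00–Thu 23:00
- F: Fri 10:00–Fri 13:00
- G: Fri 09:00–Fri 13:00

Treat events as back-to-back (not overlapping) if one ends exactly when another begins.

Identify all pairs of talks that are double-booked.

C & D, F & G

Check each pair: they overlap iff neither finishes before the other starts.
Sorted by start: A, C, D, E, B, G, F.
C starts after A ends; A is clear from here.
D starts before C ends → C and D overlap.
E starts after C ends; C is clear from here.
E starts after D ends; D is clear from here.
B starts exactly when E ends (back-to-back, no overlap); E is clear from here.
G starts after B ends; B is clear from here.
F starts before G ends → G and F overlap.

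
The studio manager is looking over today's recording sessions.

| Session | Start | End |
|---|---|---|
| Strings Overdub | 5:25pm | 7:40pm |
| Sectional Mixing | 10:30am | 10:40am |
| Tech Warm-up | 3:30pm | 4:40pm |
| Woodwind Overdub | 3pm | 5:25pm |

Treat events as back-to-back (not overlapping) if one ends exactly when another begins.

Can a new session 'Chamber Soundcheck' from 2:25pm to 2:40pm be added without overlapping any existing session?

Yes — the slot is free

Sectional Mixing: ends 10:40am at or before Chamber Soundcheck starts 2:25pm → clear.
Woodwind Overdub: starts 3pm at or after Chamber Soundcheck ends 2:40pm → clear.
Tech Warm-up: starts 3:30pm at or after Chamber Soundcheck ends 2:40pm → clear.
Strings Overdub: starts 5:25pm at or after Chamber Soundcheck ends 2:40pm → clear.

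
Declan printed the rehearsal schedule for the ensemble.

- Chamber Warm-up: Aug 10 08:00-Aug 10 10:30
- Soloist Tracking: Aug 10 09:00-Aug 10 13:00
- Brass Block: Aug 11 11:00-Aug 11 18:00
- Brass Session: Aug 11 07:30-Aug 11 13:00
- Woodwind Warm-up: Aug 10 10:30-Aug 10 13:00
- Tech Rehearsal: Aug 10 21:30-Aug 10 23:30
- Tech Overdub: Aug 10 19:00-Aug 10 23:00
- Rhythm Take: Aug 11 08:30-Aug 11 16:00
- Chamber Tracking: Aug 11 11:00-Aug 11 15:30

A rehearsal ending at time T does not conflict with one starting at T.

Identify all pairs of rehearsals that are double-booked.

Two intervals overlap when each starts before the other ends.
Sorted by start: Chamber Warm-up, Soloist Tracking, Woodwind Warm-up, Tech Overdub, Tech Rehearsal, Brass Session, Rhythm Take, Brass Block, Chamber Tracking.
Soloist Tracking starts before Chamber Warm-up ends → Chamber Warm-up and Soloist Tracking overlap.
Woodwind Warm-up starts exactly when Chamber Warm-up ends (back-to-back, no overlap), so nothing later overlaps Chamber Warm-up either.
Woodwind Warm-up starts before Soloist Tracking ends → Soloist Tracking and Woodwind Warm-up overlap.
Tech Overdub starts after Soloist Tracking ends, so nothing later overlaps Soloist Tracking either.
Tech Overdub starts after Woodwind Warm-up ends, so nothing later overlaps Woodwind Warm-up either.
Tech Rehearsal starts before Tech Overdub ends → Tech Overdub and Tech Rehearsal overlap.
Brass Session starts after Tech Overdub ends, so nothing later overlaps Tech Overdub either.
Brass Session starts after Tech Rehearsal ends, so nothing later overlaps Tech Rehearsal either.
Rhythm Take starts before Brass Session ends → Brass Session and Rhythm Take overlap.
Brass Block starts before Brass Session ends → Brass Session and Brass Block overlap.
Chamber Tracking starts before Brass Session ends → Brass Session and Chamber Tracking overlap.
Brass Block starts before Rhythm Take ends → Rhythm Take and Brass Block overlap.
Chamber Tracking starts before Rhythm Take ends → Rhythm Take and Chamber Tracking overlap.
Chamber Tracking starts before Brass Block ends → Brass Block and Chamber Tracking overlap.

Brass Block & Brass Session, Brass Block & Chamber Tracking, Brass Block & Rhythm Take, Brass Session & Chamber Tracking, Brass Session & Rhythm Take, Chamber Tracking & Rhythm Take, Chamber Warm-up & Soloist Tracking, Soloist Tracking & Woodwind Warm-up, Tech Overdub & Tech Rehearsal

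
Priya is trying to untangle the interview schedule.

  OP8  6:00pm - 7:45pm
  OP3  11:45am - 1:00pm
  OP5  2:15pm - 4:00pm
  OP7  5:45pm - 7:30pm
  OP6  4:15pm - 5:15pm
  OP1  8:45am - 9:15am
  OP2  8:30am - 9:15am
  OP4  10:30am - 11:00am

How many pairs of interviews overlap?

2

Check each pair: they overlap iff neither finishes before the other starts.
Sorted by start: OP2, OP1, OP4, OP3, OP5, OP6, OP7, OP8.
OP1 starts before OP2 ends → OP2 and OP1 overlap.
OP4 starts after OP2 ends, so OP2 has no further overlaps.
OP4 starts after OP1 ends, so OP1 has no further overlaps.
OP3 starts after OP4 ends, so OP4 has no further overlaps.
OP5 starts after OP3 ends, so OP3 has no further overlaps.
OP6 starts after OP5 ends, so OP5 has no further overlaps.
OP7 starts after OP6 ends, so OP6 has no further overlaps.
OP8 starts before OP7 ends → OP7 and OP8 overlap.
Overlapping pairs: OP1 & OP2, OP7 & OP8 — 2 in total.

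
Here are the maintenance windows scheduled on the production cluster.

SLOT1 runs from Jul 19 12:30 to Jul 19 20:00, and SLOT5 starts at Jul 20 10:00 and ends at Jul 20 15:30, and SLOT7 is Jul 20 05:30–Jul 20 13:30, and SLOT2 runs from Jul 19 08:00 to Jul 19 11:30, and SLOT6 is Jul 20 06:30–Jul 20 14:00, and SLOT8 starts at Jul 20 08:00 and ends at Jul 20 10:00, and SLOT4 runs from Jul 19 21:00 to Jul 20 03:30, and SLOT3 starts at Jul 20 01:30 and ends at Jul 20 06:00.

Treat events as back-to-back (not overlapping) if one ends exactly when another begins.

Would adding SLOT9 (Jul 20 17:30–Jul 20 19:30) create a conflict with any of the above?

No — it doesn't clash with anything

SLOT2: ends Jul 19 11:30 at or before SLOT9 starts Jul 20 17:30 → clear.
SLOT1: ends Jul 19 20:00 at or before SLOT9 starts Jul 20 17:30 → clear.
SLOT4: ends Jul 20 03:30 at or before SLOT9 starts Jul 20 17:30 → clear.
SLOT3: ends Jul 20 06:00 at or before SLOT9 starts Jul 20 17:30 → clear.
SLOT7: ends Jul 20 13:30 at or before SLOT9 starts Jul 20 17:30 → clear.
SLOT6: ends Jul 20 14:00 at or before SLOT9 starts Jul 20 17:30 → clear.
SLOT8: ends Jul 20 10:00 at or before SLOT9 starts Jul 20 17:30 → clear.
SLOT5: ends Jul 20 15:30 at or before SLOT9 starts Jul 20 17:30 → clear.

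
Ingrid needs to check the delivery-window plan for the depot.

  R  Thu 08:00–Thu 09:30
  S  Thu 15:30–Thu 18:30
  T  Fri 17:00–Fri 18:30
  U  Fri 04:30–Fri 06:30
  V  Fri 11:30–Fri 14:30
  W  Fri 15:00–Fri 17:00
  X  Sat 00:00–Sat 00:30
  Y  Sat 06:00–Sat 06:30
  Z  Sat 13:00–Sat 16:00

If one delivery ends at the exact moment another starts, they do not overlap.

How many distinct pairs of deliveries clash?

Sorted by start: R, S, U, V, W, T, X, Y, Z.
S starts after R ends — done with R.
U starts after S ends — done with S.
V starts after U ends — done with U.
W starts after V ends — done with V.
T starts exactly when W ends (back-to-back, no overlap) — done with W.
X starts after T ends — done with T.
Y starts after X ends — done with X.
Z starts after Y ends.
No pair overlaps.

0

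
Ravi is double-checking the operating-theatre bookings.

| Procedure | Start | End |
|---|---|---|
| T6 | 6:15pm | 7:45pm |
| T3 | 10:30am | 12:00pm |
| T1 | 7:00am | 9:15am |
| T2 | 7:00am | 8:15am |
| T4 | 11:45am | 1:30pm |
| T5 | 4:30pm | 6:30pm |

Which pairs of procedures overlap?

T1 & T2, T3 & T4, T5 & T6

Sorted by start: T1, T2, T3, T4, T5, T6.
T2 starts before T1 ends → T1 and T2 overlap.
T3 starts after T1 ends, so T1 has no further overlaps.
T3 starts after T2 ends, so T2 has no further overlaps.
T4 starts before T3 ends → T3 and T4 overlap.
T5 starts after T3 ends, so T3 has no further overlaps.
T5 starts after T4 ends, so T4 has no further overlaps.
T6 starts before T5 ends → T5 and T6 overlap.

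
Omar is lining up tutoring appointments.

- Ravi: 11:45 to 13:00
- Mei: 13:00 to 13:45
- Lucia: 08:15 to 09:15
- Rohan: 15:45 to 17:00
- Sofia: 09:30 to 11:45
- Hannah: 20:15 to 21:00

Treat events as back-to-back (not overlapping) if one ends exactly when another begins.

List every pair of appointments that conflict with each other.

Two intervals overlap when each starts before the other ends.
Sorted by start: Lucia, Sofia, Ravi, Mei, Rohan, Hannah.
Sofia starts after Lucia ends — done with Lucia.
Ravi starts exactly when Sofia ends (back-to-back, no overlap) — done with Sofia.
Mei starts exactly when Ravi ends (back-to-back, no overlap) — done with Ravi.
Rohan starts after Mei ends — done with Mei.
Hannah starts after Rohan ends.

no conflicts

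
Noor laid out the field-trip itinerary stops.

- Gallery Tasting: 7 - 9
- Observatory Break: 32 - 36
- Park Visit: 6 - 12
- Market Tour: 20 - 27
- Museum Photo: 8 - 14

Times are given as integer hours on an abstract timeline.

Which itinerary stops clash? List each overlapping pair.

Two intervals overlap when each starts before the other ends.
Sorted by start: Park Visit, Gallery Tasting, Museum Photo, Market Tour, Observatory Break.
Gallery Tasting starts before Park Visit ends → Park Visit and Gallery Tasting overlap.
Museum Photo starts before Park Visit ends → Park Visit and Museum Photo overlap.
Market Tour starts after Park Visit ends — done with Park Visit.
Museum Photo starts before Gallery Tasting ends → Gallery Tasting and Museum Photo overlap.
Market Tour starts after Gallery Tasting ends — done with Gallery Tasting.
Market Tour starts after Museum Photo ends — done with Museum Photo.
Observatory Break starts after Market Tour ends.

Gallery Tasting & Museum Photo, Gallery Tasting & Park Visit, Museum Photo & Park Visit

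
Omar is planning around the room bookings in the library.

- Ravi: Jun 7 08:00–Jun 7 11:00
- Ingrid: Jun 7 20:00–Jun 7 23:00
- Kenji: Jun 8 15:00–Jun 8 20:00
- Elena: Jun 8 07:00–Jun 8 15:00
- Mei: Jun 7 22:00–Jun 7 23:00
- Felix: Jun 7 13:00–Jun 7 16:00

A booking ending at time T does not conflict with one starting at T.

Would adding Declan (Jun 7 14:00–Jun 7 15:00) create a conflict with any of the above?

Yes — it overlaps Felix

Ravi: ends Jun 7 11:00 at or before Declan starts Jun 7 14:00 → clear.
Felix: starts Jun 7 13:00 before Declan ends Jun 7 15:00, and ends Jun 7 16:00 after Declan starts Jun 7 14:00 → overlap.
Ingrid: starts Jun 7 20:00 at or after Declan ends Jun 7 15:00 → clear.
Mei: starts Jun 7 22:00 at or after Declan ends Jun 7 15:00 → clear.
Elena: starts Jun 8 07:00 at or after Declan ends Jun 7 15:00 → clear.
Kenji: starts Jun 8 15:00 at or after Declan ends Jun 7 15:00 → clear.
Declan overlaps Felix.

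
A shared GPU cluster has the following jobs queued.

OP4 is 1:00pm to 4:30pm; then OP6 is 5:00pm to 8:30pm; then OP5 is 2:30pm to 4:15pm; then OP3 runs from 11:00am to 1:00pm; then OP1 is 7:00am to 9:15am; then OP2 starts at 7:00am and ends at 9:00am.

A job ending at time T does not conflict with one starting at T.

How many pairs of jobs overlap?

Sorted by start: OP1, OP2, OP3, OP4, OP5, OP6.
OP2 starts before OP1 ends → OP1 and OP2 overlap.
OP3 starts after OP1 ends; OP1 is clear from here.
OP3 starts after OP2 ends; OP2 is clear from here.
OP4 starts exactly when OP3 ends (back-to-back, no overlap); OP3 is clear from here.
OP5 starts before OP4 ends → OP4 and OP5 overlap.
OP6 starts after OP4 ends.
OP6 starts after OP5 ends.
Overlapping pairs: OP1 & OP2, OP4 & OP5 — 2 in total.

2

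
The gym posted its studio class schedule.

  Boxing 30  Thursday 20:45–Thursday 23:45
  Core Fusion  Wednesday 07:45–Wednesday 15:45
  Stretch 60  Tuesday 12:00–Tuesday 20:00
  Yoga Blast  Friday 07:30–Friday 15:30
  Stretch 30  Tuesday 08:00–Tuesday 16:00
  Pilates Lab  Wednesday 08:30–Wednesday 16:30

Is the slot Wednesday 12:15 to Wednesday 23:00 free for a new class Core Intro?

Stretch 30: ends Tuesday 16:00 at or before Core Intro starts Wednesday 12:15 → clear.
Stretch 60: ends Tuesday 20:00 at or before Core Intro starts Wednesday 12:15 → clear.
Core Fusion: starts Wednesday 07:45 before Core Intro ends Wednesday 23:00, and ends Wednesday 15:45 after Core Intro starts Wednesday 12:15 → overlap.
Pilates Lab: starts Wednesday 08:30 before Core Intro ends Wednesday 23:00, and ends Wednesday 16:30 after Core Intro starts Wednesday 12:15 → overlap.
Boxing 30: starts Thursday 20:45 at or after Core Intro ends Wednesday 23:00 → clear.
Yoga Blast: starts Friday 07:30 at or after Core Intro ends Wednesday 23:00 → clear.
Core Intro overlaps Pilates Lab, Core Fusion.

No — it overlaps Core Fusion, Pilates Lab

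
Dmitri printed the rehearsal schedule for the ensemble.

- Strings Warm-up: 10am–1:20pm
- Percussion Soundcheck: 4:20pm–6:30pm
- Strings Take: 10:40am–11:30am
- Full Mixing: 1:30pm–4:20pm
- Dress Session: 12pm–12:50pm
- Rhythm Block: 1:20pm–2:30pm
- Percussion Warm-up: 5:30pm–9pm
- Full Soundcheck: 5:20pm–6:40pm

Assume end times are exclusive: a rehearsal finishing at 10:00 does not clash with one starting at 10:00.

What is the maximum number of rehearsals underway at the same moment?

3

Walk through starts and ends in time order (an end at T is processed before a start at T):
10am start Strings Warm-up → 1
10:40am start Strings Take → 2
11:30am end Strings Take → 1
12pm start Dress Session → 2
12:50pm end Dress Session → 1
1:20pm end Strings Warm-up → 0
1:20pm start Rhythm Block → 1
1:30pm start Full Mixing → 2
2:30pm end Rhythm Block → 1
4:20pm end Full Mixing → 0
4:20pm start Percussion Soundcheck → 1
5:20pm start Full Soundcheck → 2
5:30pm start Percussion Warm-up → 3
6:30pm end Percussion Soundcheck → 2
6:40pm end Full Soundcheck → 1
9pm end Percussion Warm-up → 0
Peak is 3, at 5:30pm (Full Soundcheck, Percussion Soundcheck, Percussion Warm-up).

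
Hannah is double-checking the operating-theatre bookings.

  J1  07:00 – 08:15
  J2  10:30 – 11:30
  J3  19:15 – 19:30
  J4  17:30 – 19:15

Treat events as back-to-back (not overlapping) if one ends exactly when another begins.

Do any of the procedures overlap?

Check each pair: they overlap iff neither finishes before the other starts.
Sorted by start: J1, J2, J4, J3.
J2 starts after J1 ends; J1 is clear from here.
J4 starts after J2 ends; J2 is clear from here.
J3 starts exactly when J4 ends (back-to-back, no overlap).
Every pair is clear; the schedule has no overlaps.

No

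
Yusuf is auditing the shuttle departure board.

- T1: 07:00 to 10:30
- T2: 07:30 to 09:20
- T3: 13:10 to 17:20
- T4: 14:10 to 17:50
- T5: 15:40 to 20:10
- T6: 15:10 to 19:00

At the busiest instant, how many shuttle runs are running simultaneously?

4

Sort all start/end points and keep a running count:
07:00 start T1 → 1
07:30 start T2 → 2
09:20 end T2 → 1
10:30 end T1 → 0
13:10 start T3 → 1
14:10 start T4 → 2
15:10 start T6 → 3
15:40 start T5 → 4
17:20 end T3 → 3
17:50 end T4 → 2
19:00 end T6 → 1
20:10 end T5 → 0
Peak is 4, at 15:40 (T3, T4, T5, T6).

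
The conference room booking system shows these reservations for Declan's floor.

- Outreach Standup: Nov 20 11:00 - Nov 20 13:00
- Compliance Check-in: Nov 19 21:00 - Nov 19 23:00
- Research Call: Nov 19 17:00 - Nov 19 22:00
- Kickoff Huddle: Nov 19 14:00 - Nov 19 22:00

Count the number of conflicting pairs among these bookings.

3

Sorted by start: Kickoff Huddle, Research Call, Compliance Check-in, Outreach Standup.
Research Call starts before Kickoff Huddle ends → Kickoff Huddle and Research Call overlap.
Compliance Check-in starts before Kickoff Huddle ends → Kickoff Huddle and Compliance Check-in overlap.
Outreach Standup starts after Kickoff Huddle ends.
Compliance Check-in starts before Research Call ends → Research Call and Compliance Check-in overlap.
Outreach Standup starts after Research Call ends.
Outreach Standup starts after Compliance Check-in ends.
Overlapping pairs: Compliance Check-in & Kickoff Huddle, Compliance Check-in & Research Call, Kickoff Huddle & Research Call — 3 in total.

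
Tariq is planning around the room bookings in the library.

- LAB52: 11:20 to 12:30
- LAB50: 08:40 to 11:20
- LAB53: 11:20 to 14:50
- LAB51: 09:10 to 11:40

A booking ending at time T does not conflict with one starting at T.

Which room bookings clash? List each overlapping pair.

LAB50 & LAB51, LAB51 & LAB52, LAB51 & LAB53, LAB52 & LAB53

Sorted by start: LAB50, LAB51, LAB52, LAB53.
LAB51 starts before LAB50 ends → LAB50 and LAB51 overlap.
LAB52 starts exactly when LAB50 ends (back-to-back, no overlap), so LAB50 has no further overlaps.
LAB52 starts before LAB51 ends → LAB51 and LAB52 overlap.
LAB53 starts before LAB51 ends → LAB51 and LAB53 overlap.
LAB53 starts before LAB52 ends → LAB52 and LAB53 overlap.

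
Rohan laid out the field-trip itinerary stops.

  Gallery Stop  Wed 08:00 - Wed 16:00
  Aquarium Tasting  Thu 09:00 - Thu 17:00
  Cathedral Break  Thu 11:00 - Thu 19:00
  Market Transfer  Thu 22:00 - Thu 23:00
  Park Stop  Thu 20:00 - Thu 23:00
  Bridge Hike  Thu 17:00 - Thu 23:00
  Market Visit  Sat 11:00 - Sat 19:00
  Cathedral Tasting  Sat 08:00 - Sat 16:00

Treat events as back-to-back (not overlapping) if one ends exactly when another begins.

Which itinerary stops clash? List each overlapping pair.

Aquarium Tasting & Cathedral Break, Bridge Hike & Cathedral Break, Bridge Hike & Market Transfer, Bridge Hike & Park Stop, Cathedral Tasting & Market Visit, Market Transfer & Park Stop

Two intervals overlap when each starts before the other ends.
Sorted by start: Gallery Stop, Aquarium Tasting, Cathedral Break, Bridge Hike, Park Stop, Market Transfer, Cathedral Tasting, Market Visit.
Aquarium Tasting starts after Gallery Stop ends — done with Gallery Stop.
Cathedral Break starts before Aquarium Tasting ends → Aquarium Tasting and Cathedral Break overlap.
Bridge Hike starts exactly when Aquarium Tasting ends (back-to-back, no overlap) — done with Aquarium Tasting.
Bridge Hike starts before Cathedral Break ends → Cathedral Break and Bridge Hike overlap.
Park Stop starts after Cathedral Break ends — done with Cathedral Break.
Park Stop starts before Bridge Hike ends → Bridge Hike and Park Stop overlap.
Market Transfer starts before Bridge Hike ends → Bridge Hike and Market Transfer overlap.
Cathedral Tasting starts after Bridge Hike ends — done with Bridge Hike.
Market Transfer starts before Park Stop ends → Park Stop and Market Transfer overlap.
Cathedral Tasting starts after Park Stop ends — done with Park Stop.
Cathedral Tasting starts after Market Transfer ends — done with Market Transfer.
Market Visit starts before Cathedral Tasting ends → Cathedral Tasting and Market Visit overlap.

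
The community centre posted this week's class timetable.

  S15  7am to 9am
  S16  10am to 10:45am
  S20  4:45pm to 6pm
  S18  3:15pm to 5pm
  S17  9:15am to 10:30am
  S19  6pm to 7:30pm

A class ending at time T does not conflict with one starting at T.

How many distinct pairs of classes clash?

2

Sorted by start: S15, S17, S16, S18, S20, S19.
S17 starts after S15 ends, so nothing later overlaps S15 either.
S16 starts before S17 ends → S17 and S16 overlap.
S18 starts after S17 ends, so nothing later overlaps S17 either.
S18 starts after S16 ends, so nothing later overlaps S16 either.
S20 starts before S18 ends → S18 and S20 overlap.
S19 starts after S18 ends.
S19 starts exactly when S20 ends (back-to-back, no overlap).
Overlapping pairs: S16 & S17, S18 & S20 — 2 in total.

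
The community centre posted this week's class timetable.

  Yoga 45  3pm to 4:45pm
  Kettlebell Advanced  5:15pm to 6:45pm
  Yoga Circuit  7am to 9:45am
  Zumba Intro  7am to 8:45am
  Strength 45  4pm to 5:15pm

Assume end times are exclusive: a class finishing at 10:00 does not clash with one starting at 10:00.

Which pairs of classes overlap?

Strength 45 & Yoga 45, Yoga Circuit & Zumba Intro

Check each pair: they overlap iff neither finishes before the other starts.
Sorted by start: Zumba Intro, Yoga Circuit, Yoga 45, Strength 45, Kettlebell Advanced.
Yoga Circuit starts before Zumba Intro ends → Zumba Intro and Yoga Circuit overlap.
Yoga 45 starts after Zumba Intro ends — done with Zumba Intro.
Yoga 45 starts after Yoga Circuit ends — done with Yoga Circuit.
Strength 45 starts before Yoga 45 ends → Yoga 45 and Strength 45 overlap.
Kettlebell Advanced starts after Yoga 45 ends.
Kettlebell Advanced starts exactly when Strength 45 ends (back-to-back, no overlap).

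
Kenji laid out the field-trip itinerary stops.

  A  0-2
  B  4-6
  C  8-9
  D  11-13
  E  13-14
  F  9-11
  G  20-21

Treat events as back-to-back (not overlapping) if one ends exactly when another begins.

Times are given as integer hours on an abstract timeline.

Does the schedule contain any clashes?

No

Sorted by start: A, B, C, F, D, E, G.
B starts after A ends — done with A.
C starts after B ends — done with B.
F starts exactly when C ends (back-to-back, no overlap) — done with C.
D starts exactly when F ends (back-to-back, no overlap) — done with F.
E starts exactly when D ends (back-to-back, no overlap) — done with D.
G starts after E ends.
Every pair is clear; the schedule has no overlaps.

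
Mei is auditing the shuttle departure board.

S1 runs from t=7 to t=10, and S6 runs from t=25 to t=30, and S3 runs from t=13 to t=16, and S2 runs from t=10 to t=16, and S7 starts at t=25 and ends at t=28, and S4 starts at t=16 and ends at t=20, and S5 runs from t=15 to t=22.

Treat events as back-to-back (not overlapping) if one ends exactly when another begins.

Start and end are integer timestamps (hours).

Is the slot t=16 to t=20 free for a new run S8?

No — it overlaps S4, S5

S1: ends t=10 at or before S8 starts t=16 → clear.
S2: ends t=16 at or before S8 starts t=16 → clear.
S3: ends t=16 at or before S8 starts t=16 → clear.
S5: starts t=15 before S8 ends t=20, and ends t=22 after S8 starts t=16 → overlap.
S4: starts t=16 before S8 ends t=20, and ends t=20 after S8 starts t=16 → overlap.
S6: starts t=25 at or after S8 ends t=20 → clear.
S7: starts t=25 at or after S8 ends t=20 → clear.
S8 overlaps S4, S5.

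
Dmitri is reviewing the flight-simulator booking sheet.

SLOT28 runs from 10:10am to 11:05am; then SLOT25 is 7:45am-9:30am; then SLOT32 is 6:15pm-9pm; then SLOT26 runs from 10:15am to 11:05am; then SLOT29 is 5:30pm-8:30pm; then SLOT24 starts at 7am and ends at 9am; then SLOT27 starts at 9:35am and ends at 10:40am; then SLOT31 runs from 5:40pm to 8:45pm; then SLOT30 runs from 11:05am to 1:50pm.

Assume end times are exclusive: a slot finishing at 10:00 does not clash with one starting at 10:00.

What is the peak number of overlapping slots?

Sweep the timeline, counting +1 at each start and −1 at each end (ends before starts at a tie):
7am start SLOT24 → 1
7:45am start SLOT25 → 2
9am end SLOT24 → 1
9:30am end SLOT25 → 0
9:35am start SLOT27 → 1
10:10am start SLOT28 → 2
10:15am start SLOT26 → 3
10:40am end SLOT27 → 2
11:05am end SLOT26 → 1
11:05am end SLOT28 → 0
11:05am start SLOT30 → 1
1:50pm end SLOT30 → 0
5:30pm start SLOT29 → 1
5:40pm start SLOT31 → 2
6:15pm start SLOT32 → 3
8:30pm end SLOT29 → 2
8:45pm end SLOT31 → 1
9pm end SLOT32 → 0
Peak is 3, at 10:15am (SLOT26, SLOT27, SLOT28).

3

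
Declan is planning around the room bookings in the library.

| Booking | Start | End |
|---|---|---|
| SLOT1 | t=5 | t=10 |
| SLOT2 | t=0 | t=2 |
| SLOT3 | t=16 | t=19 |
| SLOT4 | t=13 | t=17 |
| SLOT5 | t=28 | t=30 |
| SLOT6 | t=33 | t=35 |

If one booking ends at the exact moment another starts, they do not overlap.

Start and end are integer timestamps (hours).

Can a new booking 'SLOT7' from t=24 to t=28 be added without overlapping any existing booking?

SLOT2: ends t=2 at or before SLOT7 starts t=24 → clear.
SLOT1: ends t=10 at or before SLOT7 starts t=24 → clear.
SLOT4: ends t=17 at or before SLOT7 starts t=24 → clear.
SLOT3: ends t=19 at or before SLOT7 starts t=24 → clear.
SLOT5: starts t=28 at or after SLOT7 ends t=28 → clear.
SLOT6: starts t=33 at or after SLOT7 ends t=28 → clear.

Yes — the slot is free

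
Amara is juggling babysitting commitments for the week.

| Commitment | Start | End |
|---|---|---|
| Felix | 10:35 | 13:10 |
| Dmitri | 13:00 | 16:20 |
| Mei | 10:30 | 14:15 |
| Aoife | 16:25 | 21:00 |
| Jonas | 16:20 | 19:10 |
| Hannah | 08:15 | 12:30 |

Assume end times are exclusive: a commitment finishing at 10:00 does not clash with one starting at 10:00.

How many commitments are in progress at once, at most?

3

Walk through starts and ends in time order (an end at T is processed before a start at T):
08:15 start Hannah → 1
10:30 start Mei → 2
10:35 start Felix → 3
12:30 end Hannah → 2
13:00 start Dmitri → 3
13:10 end Felix → 2
14:15 end Mei → 1
16:20 end Dmitri → 0
16:20 start Jonas → 1
16:25 start Aoife → 2
19:10 end Jonas → 1
21:00 end Aoife → 0
Peak is 3, at 10:35 (Felix, Hannah, Mei).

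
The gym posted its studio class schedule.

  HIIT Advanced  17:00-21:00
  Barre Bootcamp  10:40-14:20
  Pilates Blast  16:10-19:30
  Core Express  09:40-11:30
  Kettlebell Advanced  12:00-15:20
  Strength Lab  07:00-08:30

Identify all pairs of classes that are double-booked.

Barre Bootcamp & Core Express, Barre Bootcamp & Kettlebell Advanced, HIIT Advanced & Pilates Blast

Sorted by start: Strength Lab, Core Express, Barre Bootcamp, Kettlebell Advanced, Pilates Blast, HIIT Advanced.
Core Express starts after Strength Lab ends; Strength Lab is clear from here.
Barre Bootcamp starts before Core Express ends → Core Express and Barre Bootcamp overlap.
Kettlebell Advanced starts after Core Express ends; Core Express is clear from here.
Kettlebell Advanced starts before Barre Bootcamp ends → Barre Bootcamp and Kettlebell Advanced overlap.
Pilates Blast starts after Barre Bootcamp ends; Barre Bootcamp is clear from here.
Pilates Blast starts after Kettlebell Advanced ends; Kettlebell Advanced is clear from here.
HIIT Advanced starts before Pilates Blast ends → Pilates Blast and HIIT Advanced overlap.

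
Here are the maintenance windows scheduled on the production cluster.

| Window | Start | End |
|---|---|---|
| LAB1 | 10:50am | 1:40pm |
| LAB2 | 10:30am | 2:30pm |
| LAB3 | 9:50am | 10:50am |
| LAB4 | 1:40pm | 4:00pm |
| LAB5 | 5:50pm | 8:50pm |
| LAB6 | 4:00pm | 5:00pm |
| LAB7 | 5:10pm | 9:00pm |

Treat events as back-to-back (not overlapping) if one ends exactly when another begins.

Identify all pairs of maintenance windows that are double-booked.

Sorted by start: LAB3, LAB2, LAB1, LAB4, LAB6, LAB7, LAB5.
LAB2 starts before LAB3 ends → LAB3 and LAB2 overlap.
LAB1 starts exactly when LAB3 ends (back-to-back, no overlap), so LAB3 has no further overlaps.
LAB1 starts before LAB2 ends → LAB2 and LAB1 overlap.
LAB4 starts before LAB2 ends → LAB2 and LAB4 overlap.
LAB6 starts after LAB2 ends, so LAB2 has no further overlaps.
LAB4 starts exactly when LAB1 ends (back-to-back, no overlap), so LAB1 has no further overlaps.
LAB6 starts exactly when LAB4 ends (back-to-back, no overlap), so LAB4 has no further overlaps.
LAB7 starts after LAB6 ends, so LAB6 has no further overlaps.
LAB5 starts before LAB7 ends → LAB7 and LAB5 overlap.

LAB1 & LAB2, LAB2 & LAB3, LAB2 & LAB4, LAB5 & LAB7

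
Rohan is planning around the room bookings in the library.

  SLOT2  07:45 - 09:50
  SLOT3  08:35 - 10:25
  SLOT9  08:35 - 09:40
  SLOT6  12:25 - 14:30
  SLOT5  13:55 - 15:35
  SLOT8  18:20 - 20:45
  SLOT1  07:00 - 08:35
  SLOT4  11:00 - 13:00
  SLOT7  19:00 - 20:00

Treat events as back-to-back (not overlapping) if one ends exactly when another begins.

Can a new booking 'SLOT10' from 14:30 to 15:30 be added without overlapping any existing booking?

SLOT1: ends 08:35 at or before SLOT10 starts 14:30 → clear.
SLOT2: ends 09:50 at or before SLOT10 starts 14:30 → clear.
SLOT3: ends 10:25 at or before SLOT10 starts 14:30 → clear.
SLOT9: ends 09:40 at or before SLOT10 starts 14:30 → clear.
SLOT4: ends 13:00 at or before SLOT10 starts 14:30 → clear.
SLOT6: ends 14:30 at or before SLOT10 starts 14:30 → clear.
SLOT5: starts 13:55 before SLOT10 ends 15:30, and ends 15:35 after SLOT10 starts 14:30 → overlap.
SLOT8: starts 18:20 at or after SLOT10 ends 15:30 → clear.
SLOT7: starts 19:00 at or after SLOT10 ends 15:30 → clear.
SLOT10 overlaps SLOT5.

No — it overlaps SLOT5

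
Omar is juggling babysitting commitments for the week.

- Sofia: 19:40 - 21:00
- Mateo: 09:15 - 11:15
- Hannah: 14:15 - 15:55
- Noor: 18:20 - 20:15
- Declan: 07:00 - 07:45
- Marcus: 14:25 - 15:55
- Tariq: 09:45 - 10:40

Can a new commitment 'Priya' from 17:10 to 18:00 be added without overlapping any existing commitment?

Declan: ends 07:45 at or before Priya starts 17:10 → clear.
Mateo: ends 11:15 at or before Priya starts 17:10 → clear.
Tariq: ends 10:40 at or before Priya starts 17:10 → clear.
Hannah: ends 15:55 at or before Priya starts 17:10 → clear.
Marcus: ends 15:55 at or before Priya starts 17:10 → clear.
Noor: starts 18:20 at or after Priya ends 18:00 → clear.
Sofia: starts 19:40 at or after Priya ends 18:00 → clear.

Yes — the slot is free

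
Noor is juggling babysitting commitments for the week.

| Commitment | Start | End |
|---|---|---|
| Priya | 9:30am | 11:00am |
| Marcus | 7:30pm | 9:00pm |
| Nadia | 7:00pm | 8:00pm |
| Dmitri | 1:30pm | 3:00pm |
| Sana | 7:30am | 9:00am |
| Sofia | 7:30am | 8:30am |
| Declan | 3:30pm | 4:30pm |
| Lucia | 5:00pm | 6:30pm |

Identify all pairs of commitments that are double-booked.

Marcus & Nadia, Sana & Sofia

Two intervals overlap when each starts before the other ends.
Sorted by start: Sana, Sofia, Priya, Dmitri, Declan, Lucia, Nadia, Marcus.
Sofia starts before Sana ends → Sana and Sofia overlap.
Priya starts after Sana ends; Sana is clear from here.
Priya starts after Sofia ends; Sofia is clear from here.
Dmitri starts after Priya ends; Priya is clear from here.
Declan starts after Dmitri ends; Dmitri is clear from here.
Lucia starts after Declan ends; Declan is clear from here.
Nadia starts after Lucia ends; Lucia is clear from here.
Marcus starts before Nadia ends → Nadia and Marcus overlap.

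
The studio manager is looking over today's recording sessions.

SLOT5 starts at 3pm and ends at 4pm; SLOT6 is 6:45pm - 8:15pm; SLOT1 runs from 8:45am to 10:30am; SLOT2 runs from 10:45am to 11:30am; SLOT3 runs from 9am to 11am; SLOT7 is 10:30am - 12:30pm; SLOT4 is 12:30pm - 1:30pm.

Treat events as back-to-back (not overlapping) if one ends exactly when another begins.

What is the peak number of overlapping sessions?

3

Sweep the timeline, counting +1 at each start and −1 at each end (ends before starts at a tie):
8:45am start SLOT1 → 1
9am start SLOT3 → 2
10:30am end SLOT1 → 1
10:30am start SLOT7 → 2
10:45am start SLOT2 → 3
11am end SLOT3 → 2
11:30am end SLOT2 → 1
12:30pm end SLOT7 → 0
12:30pm start SLOT4 → 1
1:30pm end SLOT4 → 0
3pm start SLOT5 → 1
4pm end SLOT5 → 0
6:45pm start SLOT6 → 1
8:15pm end SLOT6 → 0
Peak is 3, at 10:45am (SLOT2, SLOT3, SLOT7).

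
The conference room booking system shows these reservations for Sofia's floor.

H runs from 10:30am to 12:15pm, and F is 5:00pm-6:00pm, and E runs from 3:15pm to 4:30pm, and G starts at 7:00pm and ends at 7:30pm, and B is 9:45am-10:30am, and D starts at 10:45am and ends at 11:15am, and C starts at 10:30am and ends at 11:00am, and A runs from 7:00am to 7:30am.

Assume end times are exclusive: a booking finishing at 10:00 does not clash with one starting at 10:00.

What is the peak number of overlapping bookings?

Walk through starts and ends in time order (an end at T is processed before a start at T):
7:00am start A → 1
7:30am end A → 0
9:45am start B → 1
10:30am end B → 0
10:30am start C → 1
10:30am start H → 2
10:45am start D → 3
11:00am end C → 2
11:15am end D → 1
12:15pm end H → 0
3:15pm start E → 1
4:30pm end E → 0
5:00pm start F → 1
6:00pm end F → 0
7:00pm start G → 1
7:30pm end G → 0
Peak is 3, at 10:45am (C, D, H).

3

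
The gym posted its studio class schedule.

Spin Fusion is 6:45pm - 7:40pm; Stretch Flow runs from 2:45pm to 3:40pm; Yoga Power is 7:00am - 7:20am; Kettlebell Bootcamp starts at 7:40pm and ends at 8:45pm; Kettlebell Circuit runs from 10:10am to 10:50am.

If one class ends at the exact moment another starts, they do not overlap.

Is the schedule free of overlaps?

Sorted by start: Yoga Power, Kettlebell Circuit, Stretch Flow, Spin Fusion, Kettlebell Bootcamp.
Kettlebell Circuit starts after Yoga Power ends; Yoga Power is clear from here.
Stretch Flow starts after Kettlebell Circuit ends; Kettlebell Circuit is clear from here.
Spin Fusion starts after Stretch Flow ends; Stretch Flow is clear from here.
Kettlebell Bootcamp starts exactly when Spin Fusion ends (back-to-back, no overlap).
Every pair is clear; the schedule has no overlaps.

Yes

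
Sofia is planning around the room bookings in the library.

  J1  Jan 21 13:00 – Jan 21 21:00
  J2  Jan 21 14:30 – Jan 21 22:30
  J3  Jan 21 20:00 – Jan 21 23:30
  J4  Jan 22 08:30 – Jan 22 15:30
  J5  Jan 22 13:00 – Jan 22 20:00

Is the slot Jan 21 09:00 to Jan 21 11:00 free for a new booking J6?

J1: starts Jan 21 13:00 at or after J6 ends Jan 21 11:00 → clear.
J2: starts Jan 21 14:30 at or after J6 ends Jan 21 11:00 → clear.
J3: starts Jan 21 20:00 at or after J6 ends Jan 21 11:00 → clear.
J4: starts Jan 22 08:30 at or after J6 ends Jan 21 11:00 → clear.
J5: starts Jan 22 13:00 at or after J6 ends Jan 21 11:00 → clear.

Yes — the slot is free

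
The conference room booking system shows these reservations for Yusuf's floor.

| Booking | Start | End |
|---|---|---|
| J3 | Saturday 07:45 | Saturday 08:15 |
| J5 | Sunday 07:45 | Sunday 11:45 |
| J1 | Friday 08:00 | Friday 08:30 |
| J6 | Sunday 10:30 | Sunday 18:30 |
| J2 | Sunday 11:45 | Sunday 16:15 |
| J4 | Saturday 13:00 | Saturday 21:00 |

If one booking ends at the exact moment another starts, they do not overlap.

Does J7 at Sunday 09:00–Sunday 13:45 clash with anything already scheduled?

J1: ends Friday 08:30 at or before J7 starts Sunday 09:00 → clear.
J3: ends Saturday 08:15 at or before J7 starts Sunday 09:00 → clear.
J4: ends Saturday 21:00 at or before J7 starts Sunday 09:00 → clear.
J5: starts Sunday 07:45 before J7 ends Sunday 13:45, and ends Sunday 11:45 after J7 starts Sunday 09:00 → overlap.
J6: starts Sunday 10:30 before J7 ends Sunday 13:45, and ends Sunday 18:30 after J7 starts Sunday 09:00 → overlap.
J2: starts Sunday 11:45 before J7 ends Sunday 13:45, and ends Sunday 16:15 after J7 starts Sunday 09:00 → overlap.
J7 overlaps J2, J5, J6.

Yes — it overlaps J2, J5, J6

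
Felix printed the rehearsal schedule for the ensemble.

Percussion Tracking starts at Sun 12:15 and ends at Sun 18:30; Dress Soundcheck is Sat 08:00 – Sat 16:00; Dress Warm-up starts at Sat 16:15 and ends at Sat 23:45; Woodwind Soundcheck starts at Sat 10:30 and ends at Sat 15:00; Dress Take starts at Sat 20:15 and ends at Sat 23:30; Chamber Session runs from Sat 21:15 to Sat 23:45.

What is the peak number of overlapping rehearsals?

3

Sweep the timeline, counting +1 at each start and −1 at each end (ends before starts at a tie):
Sat 08:00 start Dress Soundcheck → 1
Sat 10:30 start Woodwind Soundcheck → 2
Sat 15:00 end Woodwind Soundcheck → 1
Sat 16:00 end Dress Soundcheck → 0
Sat 16:15 start Dress Warm-up → 1
Sat 20:15 start Dress Take → 2
Sat 21:15 start Chamber Session → 3
Sat 23:30 end Dress Take → 2
Sat 23:45 end Chamber Session → 1
Sat 23:45 end Dress Warm-up → 0
Sun 12:15 start Percussion Tracking → 1
Sun 18:30 end Percussion Tracking → 0
Peak is 3, at Sat 21:15 (Chamber Session, Dress Take, Dress Warm-up).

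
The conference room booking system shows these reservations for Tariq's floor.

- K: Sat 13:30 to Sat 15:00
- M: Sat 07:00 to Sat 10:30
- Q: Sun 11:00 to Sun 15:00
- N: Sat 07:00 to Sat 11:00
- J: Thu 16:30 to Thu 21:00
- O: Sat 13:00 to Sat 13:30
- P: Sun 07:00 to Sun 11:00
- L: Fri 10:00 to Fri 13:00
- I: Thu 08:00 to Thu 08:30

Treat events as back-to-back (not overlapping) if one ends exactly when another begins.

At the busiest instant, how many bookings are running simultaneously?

2

Walk through starts and ends in time order (an end at T is processed before a start at T):
Thu 08:00 start I → 1
Thu 08:30 end I → 0
Thu 16:30 start J → 1
Thu 21:00 end J → 0
Fri 10:00 start L → 1
Fri 13:00 end L → 0
Sat 07:00 start M → 1
Sat 07:00 start N → 2
Sat 10:30 end M → 1
Sat 11:00 end N → 0
Sat 13:00 start O → 1
Sat 13:30 end O → 0
Sat 13:30 start K → 1
Sat 15:00 end K → 0
Sun 07:00 start P → 1
Sun 11:00 end P → 0
Sun 11:00 start Q → 1
Sun 15:00 end Q → 0
Peak is 2, at Sat 07:00 (M, N).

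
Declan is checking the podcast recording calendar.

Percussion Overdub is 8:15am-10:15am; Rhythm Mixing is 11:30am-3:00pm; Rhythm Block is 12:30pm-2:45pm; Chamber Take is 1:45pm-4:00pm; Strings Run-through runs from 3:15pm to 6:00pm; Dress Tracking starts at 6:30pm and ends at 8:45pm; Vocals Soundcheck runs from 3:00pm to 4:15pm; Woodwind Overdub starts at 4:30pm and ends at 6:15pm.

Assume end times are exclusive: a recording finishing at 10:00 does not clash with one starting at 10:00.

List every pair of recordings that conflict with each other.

Chamber Take & Rhythm Block, Chamber Take & Rhythm Mixing, Chamber Take & Strings Run-through, Chamber Take & Vocals Soundcheck, Rhythm Block & Rhythm Mixing, Strings Run-through & Vocals Soundcheck, Strings Run-through & Woodwind Overdub

Sorted by start: Percussion Overdub, Rhythm Mixing, Rhythm Block, Chamber Take, Vocals Soundcheck, Strings Run-through, Woodwind Overdub, Dress Tracking.
Rhythm Mixing starts after Percussion Overdub ends, so Percussion Overdub has no further overlaps.
Rhythm Block starts before Rhythm Mixing ends → Rhythm Mixing and Rhythm Block overlap.
Chamber Take starts before Rhythm Mixing ends → Rhythm Mixing and Chamber Take overlap.
Vocals Soundcheck starts exactly when Rhythm Mixing ends (back-to-back, no overlap), so Rhythm Mixing has no further overlaps.
Chamber Take starts before Rhythm Block ends → Rhythm Block and Chamber Take overlap.
Vocals Soundcheck starts after Rhythm Block ends, so Rhythm Block has no further overlaps.
Vocals Soundcheck starts before Chamber Take ends → Chamber Take and Vocals Soundcheck overlap.
Strings Run-through starts before Chamber Take ends → Chamber Take and Strings Run-through overlap.
Woodwind Overdub starts after Chamber Take ends, so Chamber Take has no further overlaps.
Strings Run-through starts before Vocals Soundcheck ends → Vocals Soundcheck and Strings Run-through overlap.
Woodwind Overdub starts after Vocals Soundcheck ends, so Vocals Soundcheck has no further overlaps.
Woodwind Overdub starts before Strings Run-through ends → Strings Run-through and Woodwind Overdub overlap.
Dress Tracking starts after Strings Run-through ends.
Dress Tracking starts after Woodwind Overdub ends.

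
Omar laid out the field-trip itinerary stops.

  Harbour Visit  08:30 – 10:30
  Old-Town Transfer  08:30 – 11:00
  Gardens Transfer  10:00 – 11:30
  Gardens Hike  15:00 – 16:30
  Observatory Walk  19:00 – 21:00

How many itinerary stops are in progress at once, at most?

Sort all start/end points and keep a running count:
08:30 start Harbour Visit → 1
08:30 start Old-Town Transfer → 2
10:00 start Gardens Transfer → 3
10:30 end Harbour Visit → 2
11:00 end Old-Town Transfer → 1
11:30 end Gardens Transfer → 0
15:00 start Gardens Hike → 1
16:30 end Gardens Hike → 0
19:00 start Observatory Walk → 1
21:00 end Observatory Walk → 0
Peak is 3, at 10:00 (Gardens Transfer, Harbour Visit, Old-Town Transfer).

3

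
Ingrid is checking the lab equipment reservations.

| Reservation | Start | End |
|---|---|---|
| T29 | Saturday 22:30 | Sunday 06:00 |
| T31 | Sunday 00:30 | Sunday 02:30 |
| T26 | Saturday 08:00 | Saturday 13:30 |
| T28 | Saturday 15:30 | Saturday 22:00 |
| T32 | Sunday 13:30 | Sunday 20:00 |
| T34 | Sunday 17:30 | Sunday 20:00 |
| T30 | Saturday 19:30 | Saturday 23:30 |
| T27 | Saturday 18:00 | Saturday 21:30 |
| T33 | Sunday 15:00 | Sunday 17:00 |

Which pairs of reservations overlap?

Sorted by start: T26, T28, T27, T30, T29, T31, T32, T33, T34.
T28 starts after T26 ends — done with T26.
T27 starts before T28 ends → T28 and T27 overlap.
T30 starts before T28 ends → T28 and T30 overlap.
T29 starts after T28 ends — done with T28.
T30 starts before T27 ends → T27 and T30 overlap.
T29 starts after T27 ends — done with T27.
T29 starts before T30 ends → T30 and T29 overlap.
T31 starts after T30 ends — done with T30.
T31 starts before T29 ends → T29 and T31 overlap.
T32 starts after T29 ends — done with T29.
T32 starts after T31 ends — done with T31.
T33 starts before T32 ends → T32 and T33 overlap.
T34 starts before T32 ends → T32 and T34 overlap.
T34 starts after T33 ends.

T27 & T28, T27 & T30, T28 & T30, T29 & T30, T29 & T31, T32 & T33, T32 & T34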